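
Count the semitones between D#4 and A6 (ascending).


Solution.
Absolute semitone position = octave×12 + chromatic position
D#4: 4×12 + 3 = 51
A6: 6×12 + 9 = 81
Difference = 81 - 51 = 30
= 30 semitones


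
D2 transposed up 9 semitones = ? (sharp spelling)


Step by step:
D2: chromatic position 2 in octave 2 → absolute = 2×12 + 2 = 26
Transpose up 9: 26 + 9 = 35
35 = 2×12 + 11 → B in octave 2
Result = B2


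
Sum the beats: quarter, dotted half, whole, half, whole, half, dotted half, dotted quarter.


Step by step:
Beat values:
  quarter = 1 beat
  dotted half = 3 beats
  whole = 4 beats
  half = 2 beats
  whole = 4 beats
  half = 2 beats
  dotted half = 3 beats
  dotted quarter = 1.5 beats
Sum = 1 + 3 + 4 + 2 + 4 + 2 + 3 + 1.5
= 20.5 beats


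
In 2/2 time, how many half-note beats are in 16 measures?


Time signature 2/2: the bottom number 2 means the half note gets one count
The top number 2 means 2 half-note beats per measure
Total = 2 × 16 measures
= 32 half-note beats


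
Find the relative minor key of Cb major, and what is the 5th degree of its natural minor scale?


The relative minor shares the major's key signature and starts on its 6th degree
6th degree = a major 6th above the tonic; a major 6th above Cb is Ab
→ relative minor of Cb major is Ab minor
Ab natural minor scale: Ab Bb Cb Db Eb Fb Gb
= Ab minor; 5th degree = Eb


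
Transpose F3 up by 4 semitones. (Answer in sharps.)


Let's work it out.
F3: chromatic position 5 in octave 3 → absolute = 3×12 + 5 = 41
Transpose up 4: 41 + 4 = 45
45 = 3×12 + 9 → A in octave 3
Result = A3


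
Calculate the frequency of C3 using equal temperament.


f = 440 × 2^(n/12) where n = semitones from A4
C3: -21 semitones from A4
f = 440 × 2^(-21/12)
f = 130.81 Hz


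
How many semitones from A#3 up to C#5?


Reasoning:
Absolute semitone position = octave×12 + chromatic position
A#3: 3×12 + 10 = 46
C#5: 5×12 + 1 = 61
Difference = 61 - 46 = 15
= 15 semitones


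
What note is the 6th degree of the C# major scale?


Major scale pattern: W-W-H-W-W-W-H (2-2-1-2-2-2-1 semitones)
Starting from C#:
  C# + 2 semitones → D#
  D# + 2 semitones → E#
  E# + 1 semitone → F#
  F# + 2 semitones → G#
  G# + 2 semitones → A#
  A# + 2 semitones → B#
  B# + 1 semitone → C#
Scale: C# D# E# F# G# A# B#
Degree 6 = A#


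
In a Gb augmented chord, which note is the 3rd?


Let's work it out.
Augmented triad = root + major 3rd (4 semitones) + augmented 5th (8 semitones)
A triad on Gb stacks thirds, so the chord tones use letter names G-B-D
Root: Gb
Major 3rd above Gb: Bb
Augmented 5th above Gb: D
The 3rd = Bb


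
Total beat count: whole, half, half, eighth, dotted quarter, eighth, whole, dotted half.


Solution.
Beat values:
  whole = 4 beats
  half = 2 beats
  half = 2 beats
  eighth = 0.5 beats
  dotted quarter = 1.5 beats
  eighth = 0.5 beats
  whole = 4 beats
  dotted half = 3 beats
Sum = 4 + 2 + 2 + 0.5 + 1.5 + 0.5 + 4 + 3
= 17.5 beats


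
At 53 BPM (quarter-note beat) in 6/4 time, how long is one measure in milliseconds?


Solution.
Quarter-note beat duration = 60000 / 53 ms
Beats per measure (6/4) = 6
One measure = 6 × 60000 / 53 = 360000 / 53 ms
= 6792.5 ms


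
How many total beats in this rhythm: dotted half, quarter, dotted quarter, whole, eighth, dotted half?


Beat values:
  dotted half = 3 beats
  quarter = 1 beat
  dotted quarter = 1.5 beats
  whole = 4 beats
  eighth = 0.5 beats
  dotted half = 3 beats
Sum = 3 + 1 + 1.5 + 4 + 0.5 + 3
= 13 beats


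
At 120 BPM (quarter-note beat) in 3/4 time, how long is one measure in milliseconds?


Quarter-note beat duration = 60000 / 120 ms
Beats per measure (3/4) = 3
One measure = 3 × 60000 / 120 = 180000 / 120 ms
= 1500.0 ms


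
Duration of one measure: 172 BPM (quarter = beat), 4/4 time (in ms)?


Working:
Quarter-note beat duration = 60000 / 172 ms
Beats per measure (4/4) = 4
One measure = 4 × 60000 / 172 = 240000 / 172 ms
= 1395.3 ms


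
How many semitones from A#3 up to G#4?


Absolute semitone position = octave×12 + chromatic position
A#3: 3×12 + 10 = 46
G#4: 4×12 + 8 = 56
Difference = 56 - 46 = 10
= 10 semitones


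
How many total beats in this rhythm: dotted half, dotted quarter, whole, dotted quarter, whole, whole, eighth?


Beat values:
  dotted half = 3 beats
  dotted quarter = 1.5 beats
  whole = 4 beats
  dotted quarter = 1.5 beats
  whole = 4 beats
  whole = 4 beats
  eighth = 0.5 beats
Sum = 3 + 1.5 + 4 + 1.5 + 4 + 4 + 0.5
= 18.5 beats


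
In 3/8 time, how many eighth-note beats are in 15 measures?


Step by step:
Time signature 3/8: the bottom number 8 means the eighth note gets one count
The top number 3 means 3 eighth-note beats per measure
Total = 3 × 15 measures
= 45 eighth-note beats


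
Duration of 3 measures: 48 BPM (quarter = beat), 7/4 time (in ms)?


Working:
Quarter-note beat duration = 60000 / 48 ms
Beats per measure (7/4) = 7
One measure = 7 × 60000 / 48 = 420000 / 48 ms
3 measures = 3 × 420000 / 48 = 1260000 / 48
= 26250.0 ms


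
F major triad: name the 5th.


Reasoning:
Major triad = root + major 3rd (4 semitones) + perfect 5th (7 semitones)
A triad on F stacks thirds, so the chord tones use letter names F-A-C
Root: F
Major 3rd above F: A
Perfect 5th above F: C
The 5th = C


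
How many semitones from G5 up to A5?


Reasoning:
Absolute semitone position = octave×12 + chromatic position
G5: 5×12 + 7 = 67
A5: 5×12 + 9 = 69
Difference = 69 - 67 = 2
= 2 semitones


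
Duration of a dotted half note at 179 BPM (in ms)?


One quarter-note beat = 60000 / BPM = 60000 / 179 ms
Dotted half note = 3 × quarter note
Duration = 3 × 60000 / 179 = 180000 / 179
= 1005.6 ms


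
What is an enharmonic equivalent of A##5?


Reasoning:
Enharmonic notes sound the same pitch but are spelled with different letter names
A## and B name the same pitch class
= B5


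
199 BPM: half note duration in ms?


Solution.
One quarter-note beat = 60000 / BPM = 60000 / 199 ms
Half note = 2 × quarter note
Duration = 2 × 60000 / 199 = 120000 / 199
= 603.0 ms


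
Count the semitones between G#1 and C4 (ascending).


Reasoning:
Absolute semitone position = octave×12 + chromatic position
G#1: 1×12 + 8 = 20
C4: 4×12 + 0 = 48
Difference = 48 - 20 = 28
= 28 semitones


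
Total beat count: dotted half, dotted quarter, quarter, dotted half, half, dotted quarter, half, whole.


Step by step:
Beat values:
  dotted half = 3 beats
  dotted quarter = 1.5 beats
  quarter = 1 beat
  dotted half = 3 beats
  half = 2 beats
  dotted quarter = 1.5 beats
  half = 2 beats
  whole = 4 beats
Sum = 3 + 1.5 + 1 + 3 + 2 + 1.5 + 2 + 4
= 18 beats


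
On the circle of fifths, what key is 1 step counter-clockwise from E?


Step by step:
Each counter-clockwise step moves down a perfect 5th (= up a perfect 4th)
From E: E → A
= A


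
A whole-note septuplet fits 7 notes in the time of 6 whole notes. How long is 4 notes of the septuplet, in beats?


Reasoning:
Septuplet: 7 notes occupy the space of 6 whole notes
Space = 6 × 4 = 24 beats
Each septuplet note = 24 / 7 = 24/7 beats
4 notes = 4 × 24/7 = 96/7
= 96/7 beats


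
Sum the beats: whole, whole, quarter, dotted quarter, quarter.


Solution.
Beat values:
  whole = 4 beats
  whole = 4 beats
  quarter = 1 beat
  dotted quarter = 1.5 beats
  quarter = 1 beat
Sum = 4 + 4 + 1 + 1.5 + 1
= 11.5 beats


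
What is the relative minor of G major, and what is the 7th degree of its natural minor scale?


Reasoning:
The relative minor shares the major's key signature and starts on its 6th degree
6th degree = a major 6th above the tonic; a major 6th above G is E
→ relative minor of G major is E minor
E natural minor scale: E F# G A B C D
= E minor; 7th degree = D


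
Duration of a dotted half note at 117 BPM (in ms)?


Let's work it out.
One quarter-note beat = 60000 / BPM = 60000 / 117 ms
Dotted half note = 3 × quarter note
Duration = 3 × 60000 / 117 = 180000 / 117
= 1538.5 ms


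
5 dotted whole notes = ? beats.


Reasoning:
Base whole note = 4 beats
Dot 1 adds half the previous value: +2
One dotted whole = 4 + 2 = 6
5 of them = 5 × 6 = 30
= 30 beats


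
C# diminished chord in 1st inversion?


Root position: C# E G
1st inversion: move root up an octave
Bass note: E
Notes (bottom to top) = E G C#


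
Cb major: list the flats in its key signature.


Flat major keys: C(0), F(1), Bb(2), Eb(3), Ab(4), Db(5), Gb(6), Cb(7)
Cb major has 7 flats
Order of flats: Bb Eb Ab Db Gb Cb Fb → first 7: Bb, Eb, Ab, Db, Gb, Cb, Fb
= Bb, Eb, Ab, Db, Gb, Cb, Fb


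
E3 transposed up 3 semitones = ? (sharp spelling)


Step by step:
E3: chromatic position 4 in octave 3 → absolute = 3×12 + 4 = 40
Transpose up 3: 40 + 3 = 43
43 = 3×12 + 7 → G in octave 3
Result = G3


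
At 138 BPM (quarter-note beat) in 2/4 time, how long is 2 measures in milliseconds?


Working:
Quarter-note beat duration = 60000 / 138 ms
Beats per measure (2/4) = 2
One measure = 2 × 60000 / 138 = 120000 / 138 ms
2 measures = 2 × 120000 / 138 = 240000 / 138
= 1739.1 ms


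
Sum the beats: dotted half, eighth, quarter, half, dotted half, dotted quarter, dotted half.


Working:
Beat values:
  dotted half = 3 beats
  eighth = 0.5 beats
  quarter = 1 beat
  half = 2 beats
  dotted half = 3 beats
  dotted quarter = 1.5 beats
  dotted half = 3 beats
Sum = 3 + 0.5 + 1 + 2 + 3 + 1.5 + 3
= 14 beats


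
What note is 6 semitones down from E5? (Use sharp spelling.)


Step by step:
E5: chromatic position 4 in octave 5 → absolute = 5×12 + 4 = 64
Transpose down 6: 64 - 6 = 58
58 = 4×12 + 10 → A# in octave 4
Result = A#4


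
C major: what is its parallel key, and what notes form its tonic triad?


Parallel keys share the same tonic but differ in mode
C major → parallel is C minor
Tonic triad of C minor = C Eb G
= C minor; triad = C Eb G


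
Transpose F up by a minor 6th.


Solution.
minor 6th: 6 letter names, 8 semitones
Letter: F + 5 → D
Pitch: F + 8 semitones, spelled as a D → Db
= Db


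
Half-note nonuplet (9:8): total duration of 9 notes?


Solution.
Nonuplet: 9 notes occupy the space of 8 half notes
Space = 8 × 2 = 16 beats
Each nonuplet note = 16 / 9 = 16/9 beats
9 notes = 9 × 16/9 = 16
= 16 beats


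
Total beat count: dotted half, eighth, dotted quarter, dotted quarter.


Beat values:
  dotted half = 3 beats
  eighth = 0.5 beats
  dotted quarter = 1.5 beats
  dotted quarter = 1.5 beats
Sum = 3 + 0.5 + 1.5 + 1.5
= 6.5 beats


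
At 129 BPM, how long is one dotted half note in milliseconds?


One quarter-note beat = 60000 / BPM = 60000 / 129 ms
Dotted half note = 3 × quarter note
Duration = 3 × 60000 / 129 = 180000 / 129
= 1395.3 ms


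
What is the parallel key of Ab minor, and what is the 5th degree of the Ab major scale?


Let's work it out.
Parallel keys share the same tonic but differ in mode
Ab minor → parallel is Ab major
Ab major scale: Ab Bb C Db Eb F G
= Ab major; 5th degree = Eb


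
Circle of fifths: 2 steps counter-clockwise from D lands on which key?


Reasoning:
Each counter-clockwise step moves down a perfect 5th (= up a perfect 4th)
From D: D → G → C
= C


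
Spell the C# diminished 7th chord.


Working:
Diminished 7th chord = root + minor 3rd + diminished 5th + diminished 7th
Seventh chords stack in thirds, so the letter names are C-E-G-B
Root: C#
Minor 3rd above C#: E
Diminished 5th above C#: G
Diminished 7th above C#: Bb
Chord = C# E G Bb


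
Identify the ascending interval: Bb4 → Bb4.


Solution.
Letter names: B → B spans 1 letter name → a unison
Semitones: Bb4 → Bb4 = 0 half-steps
A unison of 0 semitones is a perfect unison
= perfect unison


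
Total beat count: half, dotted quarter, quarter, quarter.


Beat values:
  half = 2 beats
  dotted quarter = 1.5 beats
  quarter = 1 beat
  quarter = 1 beat
Sum = 2 + 1.5 + 1 + 1
= 5.5 beats


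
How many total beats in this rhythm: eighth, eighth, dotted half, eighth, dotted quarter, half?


Working:
Beat values:
  eighth = 0.5 beats
  eighth = 0.5 beats
  dotted half = 3 beats
  eighth = 0.5 beats
  dotted quarter = 1.5 beats
  half = 2 beats
Sum = 0.5 + 0.5 + 3 + 0.5 + 1.5 + 2
= 8 beats


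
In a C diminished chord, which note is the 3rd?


Working:
Diminished triad = root + minor 3rd (3 semitones) + diminished 5th (6 semitones)
A triad on C stacks thirds, so the chord tones use letter names C-E-G
Root: C
Minor 3rd above C: Eb
Diminished 5th above C: Gb
The 3rd = Eb


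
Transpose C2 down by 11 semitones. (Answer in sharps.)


C2: chromatic position 0 in octave 2 → absolute = 2×12 + 0 = 24
Transpose down 11: 24 - 11 = 13
13 = 1×12 + 1 → C# in octave 1
Result = C#1


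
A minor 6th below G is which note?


Reasoning:
A 6th spans 6 letter names, so from G we land on B
A minor 6th = 8 semitones below G
Spell B at that pitch: B
= B


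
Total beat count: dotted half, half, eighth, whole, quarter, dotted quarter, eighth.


Reasoning:
Beat values:
  dotted half = 3 beats
  half = 2 beats
  eighth = 0.5 beats
  whole = 4 beats
  quarter = 1 beat
  dotted quarter = 1.5 beats
  eighth = 0.5 beats
Sum = 3 + 2 + 0.5 + 4 + 1 + 1.5 + 0.5
= 12.5 beats


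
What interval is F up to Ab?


Let's work it out.
Letter names: F → A spans 3 letter names → a 3rd
Semitones: F → Ab = 3 half-steps
A 3rd of 3 semitones is a minor 3rd
= minor 3rd


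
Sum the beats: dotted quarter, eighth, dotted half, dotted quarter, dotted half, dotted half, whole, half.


Beat values:
  dotted quarter = 1.5 beats
  eighth = 0.5 beats
  dotted half = 3 beats
  dotted quarter = 1.5 beats
  dotted half = 3 beats
  dotted half = 3 beats
  whole = 4 beats
  half = 2 beats
Sum = 1.5 + 0.5 + 3 + 1.5 + 3 + 3 + 4 + 2
= 18.5 beats


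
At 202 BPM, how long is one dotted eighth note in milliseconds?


One quarter-note beat = 60000 / BPM = 60000 / 202 ms
Dotted eighth note = 3/4 × quarter note
Duration = 3/4 × 60000 / 202 = 45000 / 202
= 222.8 ms


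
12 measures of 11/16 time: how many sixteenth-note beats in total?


Step by step:
Time signature 11/16: the bottom number 16 means the sixteenth note gets one count
The top number 11 means 11 sixteenth-note beats per measure
Total = 11 × 12 measures
= 132 sixteenth-note beats


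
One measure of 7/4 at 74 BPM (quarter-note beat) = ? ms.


Quarter-note beat duration = 60000 / 74 ms
Beats per measure (7/4) = 7
One measure = 7 × 60000 / 74 = 420000 / 74 ms
= 5675.7 ms


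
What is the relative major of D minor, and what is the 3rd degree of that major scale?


Solution.
The relative major shares the key signature and is a minor 3rd above the minor tonic
A minor 3rd above D is F
→ relative major of D minor is F major
F major scale: F G A Bb C D E
= F major; 3rd degree = A


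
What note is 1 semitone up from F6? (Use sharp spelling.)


F6: chromatic position 5 in octave 6 → absolute = 6×12 + 5 = 77
Transpose up 1: 77 + 1 = 78
78 = 6×12 + 6 → F# in octave 6
Result = F#6


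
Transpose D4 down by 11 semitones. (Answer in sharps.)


Step by step:
D4: chromatic position 2 in octave 4 → absolute = 4×12 + 2 = 50
Transpose down 11: 50 - 11 = 39
39 = 3×12 + 3 → D# in octave 3
Result = D#3


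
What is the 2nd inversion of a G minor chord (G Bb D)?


Root position: G Bb D
2nd inversion: move root and 3rd up an octave
Bass note: D
Notes (bottom to top) = D G Bb


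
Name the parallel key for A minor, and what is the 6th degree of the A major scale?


Parallel keys share the same tonic but differ in mode
A minor → parallel is A major
A major scale: A B C# D E F# G#
= A major; 6th degree = F#


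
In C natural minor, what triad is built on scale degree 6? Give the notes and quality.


Solution.
C natural minor scale: C D Eb F G Ab Bb
Diatonic triad on degree 6 stacks scale notes 6, 1, 3: Ab C Eb
Ab→C = 4 semitones; Ab→Eb = 7 semitones → major triad
= Ab C Eb (major)


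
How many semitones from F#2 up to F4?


Absolute semitone position = octave×12 + chromatic position
F#2: 2×12 + 6 = 30
F4: 4×12 + 5 = 53
Difference = 53 - 30 = 23
= 23 semitones


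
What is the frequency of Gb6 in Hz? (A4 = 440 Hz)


Step by step:
f = 440 × 2^(n/12) where n = semitones from A4
Gb6: 21 semitones from A4
f = 440 × 2^(21/12)
f = 1479.98 Hz


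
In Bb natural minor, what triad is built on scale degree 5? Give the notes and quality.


Solution.
Bb natural minor scale: Bb C Db Eb F Gb Ab
Diatonic triad on degree 5 stacks scale notes 5, 7, 2: F Ab C
F→Ab = 3 semitones; F→C = 7 semitones → minor triad
= F Ab C (minor)


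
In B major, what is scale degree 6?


Solution.
Major scale pattern: W-W-H-W-W-W-H (2-2-1-2-2-2-1 semitones)
Starting from B:
  B + 2 semitones → C#
  C# + 2 semitones → D#
  D# + 1 semitone → E
  E + 2 semitones → F#
  F# + 2 semitones → G#
  G# + 2 semitones → A#
  A# + 1 semitone → B
Scale: B C# D# E F# G# A#
Degree 6 = G#


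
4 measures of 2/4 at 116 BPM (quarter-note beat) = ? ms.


Quarter-note beat duration = 60000 / 116 ms
Beats per measure (2/4) = 2
One measure = 2 × 60000 / 116 = 120000 / 116 ms
4 measures = 4 × 120000 / 116 = 480000 / 116
= 4137.9 ms


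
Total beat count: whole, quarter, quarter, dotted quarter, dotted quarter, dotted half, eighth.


Step by step:
Beat values:
  whole = 4 beats
  quarter = 1 beat
  quarter = 1 beat
  dotted quarter = 1.5 beats
  dotted quarter = 1.5 beats
  dotted half = 3 beats
  eighth = 0.5 beats
Sum = 4 + 1 + 1 + 1.5 + 1.5 + 3 + 0.5
= 12.5 beats


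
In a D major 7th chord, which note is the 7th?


Solution.
Major 7th chord = root + major 3rd + perfect 5th + major 7th
Seventh chords stack in thirds, so the letter names are D-F-A-C
Root: D
Major 3rd above D: F#
Perfect 5th above D: A
Major 7th above D: C#
The 7th = C#


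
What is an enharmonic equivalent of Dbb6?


Working:
Enharmonic notes sound the same pitch but are spelled with different letter names
Dbb and C name the same pitch class
= C6


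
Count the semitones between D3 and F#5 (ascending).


Working:
Absolute semitone position = octave×12 + chromatic position
D3: 3×12 + 2 = 38
F#5: 5×12 + 6 = 66
Difference = 66 - 38 = 28
= 28 semitones


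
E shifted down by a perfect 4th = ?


perfect 4th: 4 letter names, 5 semitones
Letter: E - 3 → B
Pitch: E - 5 semitones, spelled as a B → B
= B


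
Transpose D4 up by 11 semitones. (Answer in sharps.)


D4: chromatic position 2 in octave 4 → absolute = 4×12 + 2 = 50
Transpose up 11: 50 + 11 = 61
61 = 5×12 + 1 → C# in octave 5
Result = C#5


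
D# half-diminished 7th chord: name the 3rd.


Solution.
Half-diminished 7th chord = root + minor 3rd + diminished 5th + minor 7th
Seventh chords stack in thirds, so the letter names are D-F-A-C
Root: D#
Minor 3rd above D#: F#
Diminished 5th above D#: A
Minor 7th above D#: C#
The 3rd = F#


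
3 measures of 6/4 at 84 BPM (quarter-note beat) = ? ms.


Quarter-note beat duration = 60000 / 84 ms
Beats per measure (6/4) = 6
One measure = 6 × 60000 / 84 = 360000 / 84 ms
3 measures = 3 × 360000 / 84 = 1080000 / 84
= 12857.1 ms


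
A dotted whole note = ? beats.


Let's work it out.
Base whole note = 4 beats
Dot 1 adds half the previous value: +2
One dotted whole = 4 + 2 = 6
= 6 beats


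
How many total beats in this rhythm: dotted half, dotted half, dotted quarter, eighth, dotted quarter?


Reasoning:
Beat values:
  dotted half = 3 beats
  dotted half = 3 beats
  dotted quarter = 1.5 beats
  eighth = 0.5 beats
  dotted quarter = 1.5 beats
Sum = 3 + 3 + 1.5 + 0.5 + 1.5
= 9.5 beats


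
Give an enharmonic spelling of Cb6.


Step by step:
Enharmonic notes sound the same pitch but are spelled with different letter names
Cb and B name the same pitch class
Octave numbers change at C, so Cb6 = B5
= B5


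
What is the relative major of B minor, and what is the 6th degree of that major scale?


The relative major shares the key signature and is a minor 3rd above the minor tonic
A minor 3rd above B is D
→ relative major of B minor is D major
D major scale: D E F# G A B C#
= D major; 6th degree = B


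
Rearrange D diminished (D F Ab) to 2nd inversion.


Solution.
Root position: D F Ab
2nd inversion: move root and 3rd up an octave
Bass note: Ab
Notes (bottom to top) = Ab D F


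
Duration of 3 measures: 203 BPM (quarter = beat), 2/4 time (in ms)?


Let's work it out.
Quarter-note beat duration = 60000 / 203 ms
Beats per measure (2/4) = 2
One measure = 2 × 60000 / 203 = 120000 / 203 ms
3 measures = 3 × 120000 / 203 = 360000 / 203
= 1773.4 ms


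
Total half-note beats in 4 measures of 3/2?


Let's work it out.
Time signature 3/2: the bottom number 2 means the half note gets one count
The top number 3 means 3 half-note beats per measure
Total = 3 × 4 measures
= 12 half-note beats


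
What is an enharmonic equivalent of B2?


Enharmonic notes sound the same pitch but are spelled with different letter names
B and A## name the same pitch class
= A##2


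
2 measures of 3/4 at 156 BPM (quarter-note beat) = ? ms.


Solution.
Quarter-note beat duration = 60000 / 156 ms
Beats per measure (3/4) = 3
One measure = 3 × 60000 / 156 = 180000 / 156 ms
2 measures = 2 × 180000 / 156 = 360000 / 156
= 2307.7 ms


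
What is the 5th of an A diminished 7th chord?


Step by step:
Diminished 7th chord = root + minor 3rd + diminished 5th + diminished 7th
Seventh chords stack in thirds, so the letter names are A-C-E-G
Root: A
Minor 3rd above A: C
Diminished 5th above A: Eb
Diminished 7th above A: Gb
The 5th = Eb


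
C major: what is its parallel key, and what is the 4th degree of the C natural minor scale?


Let's work it out.
Parallel keys share the same tonic but differ in mode
C major → parallel is C minor
C natural minor scale: C D Eb F G Ab Bb
= C minor; 4th degree = F


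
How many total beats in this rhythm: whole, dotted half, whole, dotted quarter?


Working:
Beat values:
  whole = 4 beats
  dotted half = 3 beats
  whole = 4 beats
  dotted quarter = 1.5 beats
Sum = 4 + 3 + 4 + 1.5
= 12.5 beats


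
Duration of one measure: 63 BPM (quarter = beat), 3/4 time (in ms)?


Let's work it out.
Quarter-note beat duration = 60000 / 63 ms
Beats per measure (3/4) = 3
One measure = 3 × 60000 / 63 = 180000 / 63 ms
= 2857.1 ms


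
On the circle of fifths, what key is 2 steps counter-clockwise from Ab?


Each counter-clockwise step moves down a perfect 5th (= up a perfect 4th)
From Ab: Ab → Db → F#/Gb
= F#/Gb


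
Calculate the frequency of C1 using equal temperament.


Step by step:
f = 440 × 2^(n/12) where n = semitones from A4
C1: -45 semitones from A4
f = 440 × 2^(-45/12)
f = 32.70 Hz


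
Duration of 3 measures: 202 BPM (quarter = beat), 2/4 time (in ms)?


Working:
Quarter-note beat duration = 60000 / 202 ms
Beats per measure (2/4) = 2
One measure = 2 × 60000 / 202 = 120000 / 202 ms
3 measures = 3 × 120000 / 202 = 360000 / 202
= 1782.2 ms


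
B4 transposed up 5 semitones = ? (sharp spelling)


Let's work it out.
B4: chromatic position 11 in octave 4 → absolute = 4×12 + 11 = 59
Transpose up 5: 59 + 5 = 64
64 = 5×12 + 4 → E in octave 5
Result = E5


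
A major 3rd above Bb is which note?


A 3rd spans 3 letter names, so from B we land on D
A major 3rd = 4 semitones above Bb
Spell D at that pitch: D
= D


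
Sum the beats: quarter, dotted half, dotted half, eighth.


Beat values:
  quarter = 1 beat
  dotted half = 3 beats
  dotted half = 3 beats
  eighth = 0.5 beats
Sum = 1 + 3 + 3 + 0.5
= 7.5 beats


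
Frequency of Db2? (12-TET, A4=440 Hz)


Working:
f = 440 × 2^(n/12) where n = semitones from A4
Db2: -32 semitones from A4
f = 440 × 2^(-32/12)
f = 69.30 Hz


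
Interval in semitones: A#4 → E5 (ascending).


Working:
Absolute semitone position = octave×12 + chromatic position
A#4: 4×12 + 10 = 58
E5: 5×12 + 4 = 64
Difference = 64 - 58 = 6
= 6 semitones


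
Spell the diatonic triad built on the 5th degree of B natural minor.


B natural minor scale: B C# D E F# G A
Diatonic triad on degree 5 stacks scale notes 5, 7, 2: F# A C#
F#→A = 3 semitones; F#→C# = 7 semitones → minor triad
= F# A C# (minor)


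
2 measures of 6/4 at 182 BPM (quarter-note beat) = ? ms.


Reasoning:
Quarter-note beat duration = 60000 / 182 ms
Beats per measure (6/4) = 6
One measure = 6 × 60000 / 182 = 360000 / 182 ms
2 measures = 2 × 360000 / 182 = 720000 / 182
= 3956.0 ms


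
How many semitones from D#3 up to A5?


Solution.
Absolute semitone position = octave×12 + chromatic position
D#3: 3×12 + 3 = 39
A5: 5×12 + 9 = 69
Difference = 69 - 39 = 30
= 30 semitones


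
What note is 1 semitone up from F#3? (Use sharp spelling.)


Reasoning:
F#3: chromatic position 6 in octave 3 → absolute = 3×12 + 6 = 42
Transpose up 1: 42 + 1 = 43
43 = 3×12 + 7 → G in octave 3
Result = G3


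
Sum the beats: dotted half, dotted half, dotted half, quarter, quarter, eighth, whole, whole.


Working:
Beat values:
  dotted half = 3 beats
  dotted half = 3 beats
  dotted half = 3 beats
  quarter = 1 beat
  quarter = 1 beat
  eighth = 0.5 beats
  whole = 4 beats
  whole = 4 beats
Sum = 3 + 3 + 3 + 1 + 1 + 0.5 + 4 + 4
= 19.5 beats


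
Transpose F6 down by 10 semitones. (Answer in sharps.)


F6: chromatic position 5 in octave 6 → absolute = 6×12 + 5 = 77
Transpose down 10: 77 - 10 = 67
67 = 5×12 + 7 → G in octave 5
Result = G5


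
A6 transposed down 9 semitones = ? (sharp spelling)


Step by step:
A6: chromatic position 9 in octave 6 → absolute = 6×12 + 9 = 81
Transpose down 9: 81 - 9 = 72
72 = 6×12 + 0 → C in octave 6
Result = C6


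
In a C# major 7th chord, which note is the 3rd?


Solution.
Major 7th chord = root + major 3rd + perfect 5th + major 7th
Seventh chords stack in thirds, so the letter names are C-E-G-B
Root: C#
Major 3rd above C#: E#
Perfect 5th above C#: G#
Major 7th above C#: B#
The 3rd = E#


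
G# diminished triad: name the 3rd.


Diminished triad = root + minor 3rd (3 semitones) + diminished 5th (6 semitones)
A triad on G# stacks thirds, so the chord tones use letter names G-B-D
Root: G#
Minor 3rd above G#: B
Diminished 5th above G#: D
The 3rd = B


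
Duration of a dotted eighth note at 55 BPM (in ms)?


Reasoning:
One quarter-note beat = 60000 / BPM = 60000 / 55 ms
Dotted eighth note = 3/4 × quarter note
Duration = 3/4 × 60000 / 55 = 45000 / 55
= 818.2 ms


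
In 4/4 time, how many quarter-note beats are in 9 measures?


Time signature 4/4: the bottom number 4 means the quarter note gets one count
The top number 4 means 4 quarter-note beats per measure
Total = 4 × 9 measures
= 36 quarter-note beats


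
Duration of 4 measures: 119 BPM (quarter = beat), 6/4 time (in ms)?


Let's work it out.
Quarter-note beat duration = 60000 / 119 ms
Beats per measure (6/4) = 6
One measure = 6 × 60000 / 119 = 360000 / 119 ms
4 measures = 4 × 360000 / 119 = 1440000 / 119
= 12100.8 ms


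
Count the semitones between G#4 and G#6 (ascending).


Absolute semitone position = octave×12 + chromatic position
G#4: 4×12 + 8 = 56
G#6: 6×12 + 8 = 80
Difference = 80 - 56 = 24
= 24 semitones


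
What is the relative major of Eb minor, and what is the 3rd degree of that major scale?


Solution.
The relative major shares the key signature and is a minor 3rd above the minor tonic
A minor 3rd above Eb is Gb
→ relative major of Eb minor is Gb major
Gb major scale: Gb Ab Bb Cb Db Eb F
= Gb major; 3rd degree = Bb


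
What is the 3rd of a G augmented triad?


Step by step:
Augmented triad = root + major 3rd (4 semitones) + augmented 5th (8 semitones)
A triad on G stacks thirds, so the chord tones use letter names G-B-D
Root: G
Major 3rd above G: B
Augmented 5th above G: D#
The 3rd = B


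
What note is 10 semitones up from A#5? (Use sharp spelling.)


Step by step:
A#5: chromatic position 10 in octave 5 → absolute = 5×12 + 10 = 70
Transpose up 10: 70 + 10 = 80
80 = 6×12 + 8 → G# in octave 6
Result = G#6


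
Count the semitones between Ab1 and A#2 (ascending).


Step by step:
Absolute semitone position = octave×12 + chromatic position
Ab1: 1×12 + 8 = 20
A#2: 2×12 + 10 = 34
Difference = 34 - 20 = 14
= 14 semitones


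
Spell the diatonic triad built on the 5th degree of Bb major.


Bb major scale: Bb C D Eb F G A
Diatonic triad on degree 5 stacks scale notes 5, 7, 2: F A C
F→A = 4 semitones; F→C = 7 semitones → major triad
= F A C (major)


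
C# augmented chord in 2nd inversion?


Solution.
Root position: C# E# G##
2nd inversion: move root and 3rd up an octave
Bass note: G##
Notes (bottom to top) = G## C# E#


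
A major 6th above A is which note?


A 6th spans 6 letter names, so from A we land on F
A major 6th = 9 semitones above A
Spell F at that pitch: F#
= F#


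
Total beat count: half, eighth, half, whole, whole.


Solution.
Beat values:
  half = 2 beats
  eighth = 0.5 beats
  half = 2 beats
  whole = 4 beats
  whole = 4 beats
Sum = 2 + 0.5 + 2 + 4 + 4
= 12.5 beats


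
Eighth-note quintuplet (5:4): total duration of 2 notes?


Step by step:
Quintuplet: 5 notes occupy the space of 4 eighth notes
Space = 4 × 1/2 = 2 beats
Each quintuplet note = 2 / 5 = 2/5 beats
2 notes = 2 × 2/5 = 4/5
= 4/5 beats


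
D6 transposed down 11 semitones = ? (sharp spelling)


Working:
D6: chromatic position 2 in octave 6 → absolute = 6×12 + 2 = 74
Transpose down 11: 74 - 11 = 63
63 = 5×12 + 3 → D# in octave 5
Result = D#5


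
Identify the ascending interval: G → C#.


Letter names: G → C spans 4 letter names → a 4th
Semitones: G → C# = 6 half-steps
A 4th of 6 semitones is an augmented 4th
= augmented 4th


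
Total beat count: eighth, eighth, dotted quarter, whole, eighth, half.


Beat values:
  eighth = 0.5 beats
  eighth = 0.5 beats
  dotted quarter = 1.5 beats
  whole = 4 beats
  eighth = 0.5 beats
  half = 2 beats
Sum = 0.5 + 0.5 + 1.5 + 4 + 0.5 + 2
= 9 beats


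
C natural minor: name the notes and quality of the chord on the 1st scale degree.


Working:
C natural minor scale: C D Eb F G Ab Bb
Diatonic triad on degree 1 stacks scale notes 1, 3, 5: C Eb G
C→Eb = 3 semitones; C→G = 7 semitones → minor triad
= C Eb G (minor)


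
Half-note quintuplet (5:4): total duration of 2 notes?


Let's work it out.
Quintuplet: 5 notes occupy the space of 4 half notes
Space = 4 × 2 = 8 beats
Each quintuplet note = 8 / 5 = 8/5 beats
2 notes = 2 × 8/5 = 16/5
= 16/5 beats


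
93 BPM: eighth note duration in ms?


One quarter-note beat = 60000 / BPM = 60000 / 93 ms
Eighth note = 1/2 × quarter note
Duration = 1/2 × 60000 / 93 = 30000 / 93
= 322.6 ms


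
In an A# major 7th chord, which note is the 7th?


Major 7th chord = root + major 3rd + perfect 5th + major 7th
Seventh chords stack in thirds, so the letter names are A-C-E-G
Root: A#
Major 3rd above A#: C##
Perfect 5th above A#: E#
Major 7th above A#: G##
The 7th = G##


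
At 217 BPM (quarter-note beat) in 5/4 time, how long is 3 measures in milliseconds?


Let's work it out.
Quarter-note beat duration = 60000 / 217 ms
Beats per measure (5/4) = 5
One measure = 5 × 60000 / 217 = 300000 / 217 ms
3 measures = 3 × 300000 / 217 = 900000 / 217
= 4147.5 ms


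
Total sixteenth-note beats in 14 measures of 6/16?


Solution.
Time signature 6/16: the bottom number 16 means the sixteenth note gets one count
The top number 6 means 6 sixteenth-note beats per measure
Total = 6 × 14 measures
= 84 sixteenth-note beats


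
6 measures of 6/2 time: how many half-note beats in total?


Time signature 6/2: the bottom number 2 means the half note gets one count
The top number 6 means 6 half-note beats per measure
Total = 6 × 6 measures
= 36 half-note beats


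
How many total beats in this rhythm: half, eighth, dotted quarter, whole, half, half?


Beat values:
  half = 2 beats
  eighth = 0.5 beats
  dotted quarter = 1.5 beats
  whole = 4 beats
  half = 2 beats
  half = 2 beats
Sum = 2 + 0.5 + 1.5 + 4 + 2 + 2
= 12 beats


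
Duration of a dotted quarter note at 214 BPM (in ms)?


Solution.
One quarter-note beat = 60000 / BPM = 60000 / 214 ms
Dotted quarter note = 3/2 × quarter note
Duration = 3/2 × 60000 / 214 = 90000 / 214
= 420.6 ms


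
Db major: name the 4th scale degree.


Step by step:
Major scale pattern: W-W-H-W-W-W-H (2-2-1-2-2-2-1 semitones)
Starting from Db:
  Db + 2 semitones → Eb
  Eb + 2 semitones → F
  F + 1 semitone → Gb
  Gb + 2 semitones → Ab
  Ab + 2 semitones → Bb
  Bb + 2 semitones → C
  C + 1 semitone → Db
Scale: Db Eb F Gb Ab Bb C
Degree 4 = Gb


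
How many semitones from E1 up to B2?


Working:
Absolute semitone position = octave×12 + chromatic position
E1: 1×12 + 4 = 16
B2: 2×12 + 11 = 35
Difference = 35 - 16 = 19
= 19 semitones


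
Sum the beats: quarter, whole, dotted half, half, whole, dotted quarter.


Beat values:
  quarter = 1 beat
  whole = 4 beats
  dotted half = 3 beats
  half = 2 beats
  whole = 4 beats
  dotted quarter = 1.5 beats
Sum = 1 + 4 + 3 + 2 + 4 + 1.5
= 15.5 beats


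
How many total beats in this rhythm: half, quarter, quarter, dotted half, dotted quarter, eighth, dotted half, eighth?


Let's work it out.
Beat values:
  half = 2 beats
  quarter = 1 beat
  quarter = 1 beat
  dotted half = 3 beats
  dotted quarter = 1.5 beats
  eighth = 0.5 beats
  dotted half = 3 beats
  eighth = 0.5 beats
Sum = 2 + 1 + 1 + 3 + 1.5 + 0.5 + 3 + 0.5
= 12.5 beats


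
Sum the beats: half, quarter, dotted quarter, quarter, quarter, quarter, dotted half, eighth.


Reasoning:
Beat values:
  half = 2 beats
  quarter = 1 beat
  dotted quarter = 1.5 beats
  quarter = 1 beat
  quarter = 1 beat
  quarter = 1 beat
  dotted half = 3 beats
  eighth = 0.5 beats
Sum = 2 + 1 + 1.5 + 1 + 1 + 1 + 3 + 0.5
= 11 beats


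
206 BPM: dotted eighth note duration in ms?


Let's work it out.
One quarter-note beat = 60000 / BPM = 60000 / 206 ms
Dotted eighth note = 3/4 × quarter note
Duration = 3/4 × 60000 / 206 = 45000 / 206
= 218.4 ms


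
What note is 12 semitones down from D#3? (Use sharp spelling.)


Solution.
D#3: chromatic position 3 in octave 3 → absolute = 3×12 + 3 = 39
Transpose down 12: 39 - 12 = 27
27 = 2×12 + 3 → D# in octave 2
Result = D#2


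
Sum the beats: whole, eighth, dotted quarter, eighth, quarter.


Let's work it out.
Beat values:
  whole = 4 beats
  eighth = 0.5 beats
  dotted quarter = 1.5 beats
  eighth = 0.5 beats
  quarter = 1 beat
Sum = 4 + 0.5 + 1.5 + 0.5 + 1
= 7.5 beats


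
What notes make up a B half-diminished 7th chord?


Let's work it out.
Half-diminished 7th chord = root + minor 3rd + diminished 5th + minor 7th
Seventh chords stack in thirds, so the letter names are B-D-F-A
Root: B
Minor 3rd above B: D
Diminished 5th above B: F
Minor 7th above B: A
Chord = B D F A


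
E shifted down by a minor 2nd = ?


Let's work it out.
minor 2nd: 2 letter names, 1 semitones
Letter: E - 1 → D
Pitch: E - 1 semitones, spelled as a D → D#
= D#


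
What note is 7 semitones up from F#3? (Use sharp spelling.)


Reasoning:
F#3: chromatic position 6 in octave 3 → absolute = 3×12 + 6 = 42
Transpose up 7: 42 + 7 = 49
49 = 4×12 + 1 → C# in octave 4
Result = C#4


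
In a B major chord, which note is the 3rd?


Working:
Major triad = root + major 3rd (4 semitones) + perfect 5th (7 semitones)
A triad on B stacks thirds, so the chord tones use letter names B-D-F
Root: B
Major 3rd above B: D#
Perfect 5th above B: F#
The 3rd = D#


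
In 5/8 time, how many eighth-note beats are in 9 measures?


Let's work it out.
Time signature 5/8: the bottom number 8 means the eighth note gets one count
The top number 5 means 5 eighth-note beats per measure
Total = 5 × 9 measures
= 45 eighth-note beats


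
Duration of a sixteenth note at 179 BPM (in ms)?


Step by step:
One quarter-note beat = 60000 / BPM = 60000 / 179 ms
Sixteenth note = 1/4 × quarter note
Duration = 1/4 × 60000 / 179 = 15000 / 179
= 83.8 ms


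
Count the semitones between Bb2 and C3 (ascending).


Working:
Absolute semitone position = octave×12 + chromatic position
Bb2: 2×12 + 10 = 34
C3: 3×12 + 0 = 36
Difference = 36 - 34 = 2
= 2 semitones


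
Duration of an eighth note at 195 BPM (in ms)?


Working:
One quarter-note beat = 60000 / BPM = 60000 / 195 ms
Eighth note = 1/2 × quarter note
Duration = 1/2 × 60000 / 195 = 30000 / 195
= 153.8 ms


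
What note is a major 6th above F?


Solution.
A 6th spans 6 letter names, so from F we land on D
A major 6th = 9 semitones above F
Spell D at that pitch: D
= D


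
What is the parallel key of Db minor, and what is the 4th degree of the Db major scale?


Let's work it out.
Parallel keys share the same tonic but differ in mode
Db minor → parallel is Db major
Db major scale: Db Eb F Gb Ab Bb C
= Db major; 4th degree = Gb


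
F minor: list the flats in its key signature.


Let's work it out.
Flat minor keys: A(0), D(1), G(2), C(3), F(4), Bb(5), Eb(6), Ab(7)
F minor has 4 flats
Order of flats: Bb Eb Ab Db Gb Cb Fb → first 4: Bb, Eb, Ab, Db
= Bb, Eb, Ab, Db


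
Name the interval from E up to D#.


Reasoning:
Letter names: E → D spans 7 letter names → a 7th
Semitones: E → D# = 11 half-steps
A 7th of 11 semitones is a major 7th
= major 7th


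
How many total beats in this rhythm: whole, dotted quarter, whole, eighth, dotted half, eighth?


Working:
Beat values:
  whole = 4 beats
  dotted quarter = 1.5 beats
  whole = 4 beats
  eighth = 0.5 beats
  dotted half = 3 beats
  eighth = 0.5 beats
Sum = 4 + 1.5 + 4 + 0.5 + 3 + 0.5
= 13.5 beats


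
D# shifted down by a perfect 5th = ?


Solution.
perfect 5th: 5 letter names, 7 semitones
Letter: D - 4 → G
Pitch: D# - 7 semitones, spelled as a G → G#
= G#


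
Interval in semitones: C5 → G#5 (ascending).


Solution.
Absolute semitone position = octave×12 + chromatic position
C5: 5×12 + 0 = 60
G#5: 5×12 + 8 = 68
Difference = 68 - 60 = 8
= 8 semitones


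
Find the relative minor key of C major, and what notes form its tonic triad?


Reasoning:
The relative minor shares the major's key signature and starts on its 6th degree
6th degree = a major 6th above the tonic; a major 6th above C is A
→ relative minor of C major is A minor
Tonic triad of A minor = root + minor 3rd + perfect 5th = A C E
= A minor; triad = A C E


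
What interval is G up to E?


Solution.
Letter names: G → E spans 6 letter names → a 6th
Semitones: G → E = 9 half-steps
A 6th of 9 semitones is a major 6th
= major 6th


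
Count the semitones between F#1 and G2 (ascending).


Absolute semitone position = octave×12 + chromatic position
F#1: 1×12 + 6 = 18
G2: 2×12 + 7 = 31
Difference = 31 - 18 = 13
= 13 semitones


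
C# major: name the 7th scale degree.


Solution.
Major scale pattern: W-W-H-W-W-W-H (2-2-1-2-2-2-1 semitones)
Starting from C#:
  C# + 2 semitones → D#
  D# + 2 semitones → E#
  E# + 1 semitone → F#
  F# + 2 semitones → G#
  G# + 2 semitones → A#
  A# + 2 semitones → B#
  B# + 1 semitone → C#
Scale: C# D# E# F# G# A# B#
Degree 7 = B#


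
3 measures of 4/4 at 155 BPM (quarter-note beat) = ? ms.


Working:
Quarter-note beat duration = 60000 / 155 ms
Beats per measure (4/4) = 4
One measure = 4 × 60000 / 155 = 240000 / 155 ms
3 measures = 3 × 240000 / 155 = 720000 / 155
= 4645.2 ms


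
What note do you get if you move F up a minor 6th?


minor 6th: 6 letter names, 8 semitones
Letter: F + 5 → D
Pitch: F + 8 semitones, spelled as a D → Db
= Db


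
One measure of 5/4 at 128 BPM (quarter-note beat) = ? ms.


Reasoning:
Quarter-note beat duration = 60000 / 128 ms
Beats per measure (5/4) = 5
One measure = 5 × 60000 / 128 = 300000 / 128 ms
= 2343.8 ms
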